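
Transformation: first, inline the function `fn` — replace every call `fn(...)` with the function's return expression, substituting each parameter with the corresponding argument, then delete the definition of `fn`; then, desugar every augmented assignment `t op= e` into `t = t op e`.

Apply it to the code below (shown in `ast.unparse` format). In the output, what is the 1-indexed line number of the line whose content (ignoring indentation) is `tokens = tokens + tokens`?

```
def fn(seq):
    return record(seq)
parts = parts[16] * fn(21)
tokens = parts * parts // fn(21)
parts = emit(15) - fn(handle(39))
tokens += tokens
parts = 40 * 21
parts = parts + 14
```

Transformed code:
parts = parts[16] * record(21)
tokens = parts * parts // record(21)
parts = emit(15) - record(handle(39))
tokens = tokens + tokens
parts = 40 * 21
parts = parts + 14

4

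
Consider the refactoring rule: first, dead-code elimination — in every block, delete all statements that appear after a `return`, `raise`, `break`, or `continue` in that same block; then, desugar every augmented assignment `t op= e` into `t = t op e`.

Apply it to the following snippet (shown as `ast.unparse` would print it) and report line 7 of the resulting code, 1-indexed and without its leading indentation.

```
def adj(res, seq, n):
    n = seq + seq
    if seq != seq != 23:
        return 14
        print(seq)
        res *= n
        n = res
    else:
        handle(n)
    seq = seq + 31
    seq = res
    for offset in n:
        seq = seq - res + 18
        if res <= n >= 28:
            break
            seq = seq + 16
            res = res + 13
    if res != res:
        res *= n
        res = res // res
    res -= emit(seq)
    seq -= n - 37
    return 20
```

Transformed code:
def adj(res, seq, n):
    n = seq + seq
    if seq != seq != 23:
        return 14
    else:
        handle(n)
    seq = seq + 31
    seq = res
    for offset in n:
        seq = seq - res + 18
        if res <= n >= 28:
            break
    if res != res:
        res = res * n
        res = res // res
    res = res - emit(seq)
    seq = seq - (n - 37)
    return 20

seq = seq + 31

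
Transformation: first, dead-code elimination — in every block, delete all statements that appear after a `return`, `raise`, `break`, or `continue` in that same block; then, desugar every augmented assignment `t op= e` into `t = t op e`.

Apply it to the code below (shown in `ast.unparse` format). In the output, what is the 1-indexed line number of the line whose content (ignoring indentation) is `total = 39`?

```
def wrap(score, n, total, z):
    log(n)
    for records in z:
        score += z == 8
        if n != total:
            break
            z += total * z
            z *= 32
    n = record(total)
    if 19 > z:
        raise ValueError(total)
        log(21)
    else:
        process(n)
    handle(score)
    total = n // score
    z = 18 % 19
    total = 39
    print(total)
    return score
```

15

Transformed code:
def wrap(score, n, total, z):
    log(n)
    for records in z:
        score = score + (z == 8)
        if n != total:
            break
    n = record(total)
    if 19 > z:
        raise ValueError(total)
    else:
        process(n)
    handle(score)
    total = n // score
    z = 18 % 19
    total = 39
    print(total)
    return score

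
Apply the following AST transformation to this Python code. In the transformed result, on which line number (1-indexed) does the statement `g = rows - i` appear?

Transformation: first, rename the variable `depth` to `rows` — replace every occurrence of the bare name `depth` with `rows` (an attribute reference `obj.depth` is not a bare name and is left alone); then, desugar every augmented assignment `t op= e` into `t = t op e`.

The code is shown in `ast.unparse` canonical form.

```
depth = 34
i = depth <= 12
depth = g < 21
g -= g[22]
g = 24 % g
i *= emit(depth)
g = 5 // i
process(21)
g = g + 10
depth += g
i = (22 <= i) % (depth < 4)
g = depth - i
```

12

Transformed code:
rows = 34
i = rows <= 12
rows = g < 21
g = g - g[22]
g = 24 % g
i = i * emit(rows)
g = 5 // i
process(21)
g = g + 10
rows = rows + g
i = (22 <= i) % (rows < 4)
g = rows - i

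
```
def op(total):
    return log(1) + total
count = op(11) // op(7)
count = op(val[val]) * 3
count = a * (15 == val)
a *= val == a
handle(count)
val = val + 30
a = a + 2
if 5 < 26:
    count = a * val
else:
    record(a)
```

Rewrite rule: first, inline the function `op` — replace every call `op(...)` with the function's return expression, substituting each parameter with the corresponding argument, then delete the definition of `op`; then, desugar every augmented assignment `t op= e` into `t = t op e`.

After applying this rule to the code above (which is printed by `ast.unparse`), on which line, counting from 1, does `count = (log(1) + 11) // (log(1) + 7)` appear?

1

Transformed code:
count = (log(1) + 11) // (log(1) + 7)
count = (log(1) + val[val]) * 3
count = a * (15 == val)
a = a * (val == a)
handle(count)
val = val + 30
a = a + 2
if 5 < 26:
    count = a * val
else:
    record(a)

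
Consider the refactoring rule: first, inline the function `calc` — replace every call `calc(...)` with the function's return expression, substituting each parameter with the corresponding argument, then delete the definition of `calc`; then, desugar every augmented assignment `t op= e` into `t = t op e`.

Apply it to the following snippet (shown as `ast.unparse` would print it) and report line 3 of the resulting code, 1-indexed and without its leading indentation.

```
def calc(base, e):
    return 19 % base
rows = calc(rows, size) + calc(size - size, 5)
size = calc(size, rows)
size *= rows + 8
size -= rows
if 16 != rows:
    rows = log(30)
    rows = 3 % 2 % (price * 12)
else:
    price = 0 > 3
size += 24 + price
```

size = size * (rows + 8)

Transformed code:
rows = 19 % rows + 19 % (size - size)
size = 19 % size
size = size * (rows + 8)
size = size - rows
if 16 != rows:
    rows = log(30)
    rows = 3 % 2 % (price * 12)
else:
    price = 0 > 3
size = size + (24 + price)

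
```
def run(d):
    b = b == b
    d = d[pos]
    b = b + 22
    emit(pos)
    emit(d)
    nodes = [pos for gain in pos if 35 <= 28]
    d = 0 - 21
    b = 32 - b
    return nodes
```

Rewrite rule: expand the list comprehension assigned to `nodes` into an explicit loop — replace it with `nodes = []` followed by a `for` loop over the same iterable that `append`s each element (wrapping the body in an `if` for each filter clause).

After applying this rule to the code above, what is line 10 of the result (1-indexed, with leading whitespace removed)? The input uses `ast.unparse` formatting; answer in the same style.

nodes.append(pos)

Transformed code:
def run(d):
    b = b == b
    d = d[pos]
    b = b + 22
    emit(pos)
    emit(d)
    nodes = []
    for gain in pos:
        if 35 <= 28:
            nodes.append(pos)
    d = 0 - 21
    b = 32 - b
    return nodes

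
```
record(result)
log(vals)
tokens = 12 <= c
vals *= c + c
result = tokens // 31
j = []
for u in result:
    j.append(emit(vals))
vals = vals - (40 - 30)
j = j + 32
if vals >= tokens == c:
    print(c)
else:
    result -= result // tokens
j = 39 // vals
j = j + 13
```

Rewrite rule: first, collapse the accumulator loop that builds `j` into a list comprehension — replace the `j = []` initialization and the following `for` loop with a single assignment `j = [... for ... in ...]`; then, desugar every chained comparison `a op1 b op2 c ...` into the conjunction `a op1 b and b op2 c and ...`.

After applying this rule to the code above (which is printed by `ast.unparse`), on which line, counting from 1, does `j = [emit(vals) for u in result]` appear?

Transformed code:
record(result)
log(vals)
tokens = 12 <= c
vals *= c + c
result = tokens // 31
j = [emit(vals) for u in result]
vals = vals - (40 - 30)
j = j + 32
if vals >= tokens and tokens == c:
    print(c)
else:
    result -= result // tokens
j = 39 // vals
j = j + 13

6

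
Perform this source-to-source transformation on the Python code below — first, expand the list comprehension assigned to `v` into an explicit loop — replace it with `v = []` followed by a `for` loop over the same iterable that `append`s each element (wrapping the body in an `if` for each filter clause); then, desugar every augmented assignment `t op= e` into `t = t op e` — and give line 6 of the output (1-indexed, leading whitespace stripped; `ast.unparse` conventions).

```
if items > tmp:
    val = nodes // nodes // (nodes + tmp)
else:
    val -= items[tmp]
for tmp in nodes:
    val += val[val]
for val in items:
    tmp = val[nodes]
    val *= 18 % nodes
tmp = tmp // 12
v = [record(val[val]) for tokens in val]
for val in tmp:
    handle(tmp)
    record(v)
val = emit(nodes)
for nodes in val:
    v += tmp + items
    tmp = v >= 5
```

val = val + val[val]

Transformed code:
if items > tmp:
    val = nodes // nodes // (nodes + tmp)
else:
    val = val - items[tmp]
for tmp in nodes:
    val = val + val[val]
for val in items:
    tmp = val[nodes]
    val = val * (18 % nodes)
tmp = tmp // 12
v = []
for tokens in val:
    v.append(record(val[val]))
for val in tmp:
    handle(tmp)
    record(v)
val = emit(nodes)
for nodes in val:
    v = v + (tmp + items)
    tmp = v >= 5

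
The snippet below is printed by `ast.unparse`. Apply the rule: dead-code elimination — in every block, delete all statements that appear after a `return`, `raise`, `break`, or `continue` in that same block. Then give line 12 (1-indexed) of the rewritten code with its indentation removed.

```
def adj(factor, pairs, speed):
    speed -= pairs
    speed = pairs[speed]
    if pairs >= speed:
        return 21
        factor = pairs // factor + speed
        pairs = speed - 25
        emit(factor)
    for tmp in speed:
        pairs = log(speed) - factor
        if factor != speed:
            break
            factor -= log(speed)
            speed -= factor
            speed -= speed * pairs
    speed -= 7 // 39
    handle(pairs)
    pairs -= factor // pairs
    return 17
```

pairs -= factor // pairs

Transformed code:
def adj(factor, pairs, speed):
    speed -= pairs
    speed = pairs[speed]
    if pairs >= speed:
        return 21
    for tmp in speed:
        pairs = log(speed) - factor
        if factor != speed:
            break
    speed -= 7 // 39
    handle(pairs)
    pairs -= factor // pairs
    return 17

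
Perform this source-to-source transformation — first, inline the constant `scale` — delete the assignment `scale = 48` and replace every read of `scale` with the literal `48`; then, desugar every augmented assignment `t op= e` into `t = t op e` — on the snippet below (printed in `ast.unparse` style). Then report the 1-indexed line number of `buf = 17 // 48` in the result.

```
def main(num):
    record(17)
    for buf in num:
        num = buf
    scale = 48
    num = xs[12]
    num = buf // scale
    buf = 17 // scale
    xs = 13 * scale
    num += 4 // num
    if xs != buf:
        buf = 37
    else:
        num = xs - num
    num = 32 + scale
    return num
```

Transformed code:
def main(num):
    record(17)
    for buf in num:
        num = buf
    num = xs[12]
    num = buf // 48
    buf = 17 // 48
    xs = 13 * 48
    num = num + 4 // num
    if xs != buf:
        buf = 37
    else:
        num = xs - num
    num = 32 + 48
    return num

7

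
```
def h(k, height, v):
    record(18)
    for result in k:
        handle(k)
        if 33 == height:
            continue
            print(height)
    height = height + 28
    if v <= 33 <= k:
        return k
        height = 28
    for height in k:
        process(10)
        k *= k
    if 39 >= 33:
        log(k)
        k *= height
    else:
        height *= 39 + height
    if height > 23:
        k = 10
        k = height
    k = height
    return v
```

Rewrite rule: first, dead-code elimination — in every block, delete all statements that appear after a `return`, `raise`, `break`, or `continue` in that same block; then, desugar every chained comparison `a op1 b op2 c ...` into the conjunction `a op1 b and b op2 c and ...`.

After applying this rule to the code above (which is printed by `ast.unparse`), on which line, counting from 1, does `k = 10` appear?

Transformed code:
def h(k, height, v):
    record(18)
    for result in k:
        handle(k)
        if 33 == height:
            continue
    height = height + 28
    if v <= 33 and 33 <= k:
        return k
    for height in k:
        process(10)
        k *= k
    if 39 >= 33:
        log(k)
        k *= height
    else:
        height *= 39 + height
    if height > 23:
        k = 10
        k = height
    k = height
    return v

19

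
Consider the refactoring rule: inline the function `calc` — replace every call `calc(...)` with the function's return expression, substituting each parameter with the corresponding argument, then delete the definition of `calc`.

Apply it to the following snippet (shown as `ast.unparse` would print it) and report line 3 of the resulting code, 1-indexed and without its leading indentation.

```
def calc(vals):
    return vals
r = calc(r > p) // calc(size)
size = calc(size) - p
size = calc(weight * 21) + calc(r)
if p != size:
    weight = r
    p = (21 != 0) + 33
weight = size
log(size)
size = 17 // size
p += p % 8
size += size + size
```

size = weight * 21 + r

Transformed code:
r = (r > p) // size
size = size - p
size = weight * 21 + r
if p != size:
    weight = r
    p = (21 != 0) + 33
weight = size
log(size)
size = 17 // size
p += p % 8
size += size + size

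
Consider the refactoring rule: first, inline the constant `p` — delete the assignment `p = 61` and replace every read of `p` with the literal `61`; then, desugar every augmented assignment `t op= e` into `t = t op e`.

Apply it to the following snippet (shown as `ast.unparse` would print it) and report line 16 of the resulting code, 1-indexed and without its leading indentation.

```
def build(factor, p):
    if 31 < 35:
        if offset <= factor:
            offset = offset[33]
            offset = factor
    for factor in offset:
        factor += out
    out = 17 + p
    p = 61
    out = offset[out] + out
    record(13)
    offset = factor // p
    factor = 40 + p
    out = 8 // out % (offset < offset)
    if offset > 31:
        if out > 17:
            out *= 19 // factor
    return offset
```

Transformed code:
def build(factor, p):
    if 31 < 35:
        if offset <= factor:
            offset = offset[33]
            offset = factor
    for factor in offset:
        factor = factor + out
    out = 17 + 61
    out = offset[out] + out
    record(13)
    offset = factor // 61
    factor = 40 + 61
    out = 8 // out % (offset < offset)
    if offset > 31:
        if out > 17:
            out = out * (19 // factor)
    return offset

out = out * (19 // factor)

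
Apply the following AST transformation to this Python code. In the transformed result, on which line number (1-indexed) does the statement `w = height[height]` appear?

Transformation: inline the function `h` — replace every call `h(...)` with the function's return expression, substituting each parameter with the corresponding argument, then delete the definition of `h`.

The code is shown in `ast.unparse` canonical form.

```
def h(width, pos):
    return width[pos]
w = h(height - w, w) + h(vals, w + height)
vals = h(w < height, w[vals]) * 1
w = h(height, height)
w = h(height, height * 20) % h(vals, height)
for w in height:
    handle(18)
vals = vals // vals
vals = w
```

Transformed code:
w = (height - w)[w] + vals[w + height]
vals = (w < height)[w[vals]] * 1
w = height[height]
w = height[height * 20] % vals[height]
for w in height:
    handle(18)
vals = vals // vals
vals = w

3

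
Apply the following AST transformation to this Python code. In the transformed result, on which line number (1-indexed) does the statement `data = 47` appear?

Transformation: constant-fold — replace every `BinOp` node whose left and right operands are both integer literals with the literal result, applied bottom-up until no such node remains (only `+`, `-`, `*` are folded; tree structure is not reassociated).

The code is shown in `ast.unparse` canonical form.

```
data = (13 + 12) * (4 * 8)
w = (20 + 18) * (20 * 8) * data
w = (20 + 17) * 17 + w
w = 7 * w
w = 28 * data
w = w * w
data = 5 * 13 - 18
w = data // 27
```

7

Transformed code:
data = 800
w = 6080 * data
w = 629 + w
w = 7 * w
w = 28 * data
w = w * w
data = 47
w = data // 27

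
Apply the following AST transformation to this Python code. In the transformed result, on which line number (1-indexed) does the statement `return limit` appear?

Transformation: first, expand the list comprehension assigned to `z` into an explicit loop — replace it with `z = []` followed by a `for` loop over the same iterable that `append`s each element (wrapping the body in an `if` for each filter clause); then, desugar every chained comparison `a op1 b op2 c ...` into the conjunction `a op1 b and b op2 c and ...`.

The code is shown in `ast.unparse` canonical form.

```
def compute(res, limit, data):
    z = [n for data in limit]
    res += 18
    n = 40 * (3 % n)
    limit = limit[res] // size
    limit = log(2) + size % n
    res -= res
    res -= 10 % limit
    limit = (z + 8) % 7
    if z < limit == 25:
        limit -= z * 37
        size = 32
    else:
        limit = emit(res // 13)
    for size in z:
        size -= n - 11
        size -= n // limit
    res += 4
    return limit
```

Transformed code:
def compute(res, limit, data):
    z = []
    for data in limit:
        z.append(n)
    res += 18
    n = 40 * (3 % n)
    limit = limit[res] // size
    limit = log(2) + size % n
    res -= res
    res -= 10 % limit
    limit = (z + 8) % 7
    if z < limit and limit == 25:
        limit -= z * 37
        size = 32
    else:
        limit = emit(res // 13)
    for size in z:
        size -= n - 11
        size -= n // limit
    res += 4
    return limit

21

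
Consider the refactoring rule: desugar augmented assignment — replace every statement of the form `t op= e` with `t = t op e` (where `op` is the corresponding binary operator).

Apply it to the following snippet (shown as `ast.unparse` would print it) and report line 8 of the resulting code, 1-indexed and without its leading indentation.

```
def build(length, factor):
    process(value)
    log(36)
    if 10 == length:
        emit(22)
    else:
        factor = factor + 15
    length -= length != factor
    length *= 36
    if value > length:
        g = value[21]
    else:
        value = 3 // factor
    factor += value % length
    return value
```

length = length - (length != factor)

Transformed code:
def build(length, factor):
    process(value)
    log(36)
    if 10 == length:
        emit(22)
    else:
        factor = factor + 15
    length = length - (length != factor)
    length = length * 36
    if value > length:
        g = value[21]
    else:
        value = 3 // factor
    factor = factor + value % length
    return value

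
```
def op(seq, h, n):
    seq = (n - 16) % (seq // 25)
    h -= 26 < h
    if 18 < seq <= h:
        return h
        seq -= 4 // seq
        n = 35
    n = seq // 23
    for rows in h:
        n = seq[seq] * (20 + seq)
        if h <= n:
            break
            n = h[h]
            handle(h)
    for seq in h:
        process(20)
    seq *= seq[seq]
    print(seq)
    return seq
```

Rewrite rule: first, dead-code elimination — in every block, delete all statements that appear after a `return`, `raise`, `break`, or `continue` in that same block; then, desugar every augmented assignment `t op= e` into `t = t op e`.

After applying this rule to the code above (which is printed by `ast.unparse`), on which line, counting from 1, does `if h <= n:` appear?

Transformed code:
def op(seq, h, n):
    seq = (n - 16) % (seq // 25)
    h = h - (26 < h)
    if 18 < seq <= h:
        return h
    n = seq // 23
    for rows in h:
        n = seq[seq] * (20 + seq)
        if h <= n:
            break
    for seq in h:
        process(20)
    seq = seq * seq[seq]
    print(seq)
    return seq

9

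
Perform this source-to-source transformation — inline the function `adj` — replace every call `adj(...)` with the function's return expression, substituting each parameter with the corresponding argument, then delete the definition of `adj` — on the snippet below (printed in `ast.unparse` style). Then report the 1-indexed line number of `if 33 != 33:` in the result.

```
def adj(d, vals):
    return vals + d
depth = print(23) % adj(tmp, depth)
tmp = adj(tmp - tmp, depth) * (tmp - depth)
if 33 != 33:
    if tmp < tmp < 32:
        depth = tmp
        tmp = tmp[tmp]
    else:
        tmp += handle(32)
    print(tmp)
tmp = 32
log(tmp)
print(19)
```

3

Transformed code:
depth = print(23) % (depth + tmp)
tmp = (depth + (tmp - tmp)) * (tmp - depth)
if 33 != 33:
    if tmp < tmp < 32:
        depth = tmp
        tmp = tmp[tmp]
    else:
        tmp += handle(32)
    print(tmp)
tmp = 32
log(tmp)
print(19)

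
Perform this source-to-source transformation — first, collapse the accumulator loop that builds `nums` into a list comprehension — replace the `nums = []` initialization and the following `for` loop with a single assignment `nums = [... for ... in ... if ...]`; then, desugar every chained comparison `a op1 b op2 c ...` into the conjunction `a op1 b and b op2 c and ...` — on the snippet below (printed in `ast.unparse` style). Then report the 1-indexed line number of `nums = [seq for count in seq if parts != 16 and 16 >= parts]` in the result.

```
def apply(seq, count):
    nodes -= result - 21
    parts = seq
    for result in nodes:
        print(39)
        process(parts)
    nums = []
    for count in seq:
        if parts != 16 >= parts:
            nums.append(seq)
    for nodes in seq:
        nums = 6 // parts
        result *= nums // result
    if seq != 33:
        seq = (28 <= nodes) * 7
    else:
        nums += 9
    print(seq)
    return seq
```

Transformed code:
def apply(seq, count):
    nodes -= result - 21
    parts = seq
    for result in nodes:
        print(39)
        process(parts)
    nums = [seq for count in seq if parts != 16 and 16 >= parts]
    for nodes in seq:
        nums = 6 // parts
        result *= nums // result
    if seq != 33:
        seq = (28 <= nodes) * 7
    else:
        nums += 9
    print(seq)
    return seq

7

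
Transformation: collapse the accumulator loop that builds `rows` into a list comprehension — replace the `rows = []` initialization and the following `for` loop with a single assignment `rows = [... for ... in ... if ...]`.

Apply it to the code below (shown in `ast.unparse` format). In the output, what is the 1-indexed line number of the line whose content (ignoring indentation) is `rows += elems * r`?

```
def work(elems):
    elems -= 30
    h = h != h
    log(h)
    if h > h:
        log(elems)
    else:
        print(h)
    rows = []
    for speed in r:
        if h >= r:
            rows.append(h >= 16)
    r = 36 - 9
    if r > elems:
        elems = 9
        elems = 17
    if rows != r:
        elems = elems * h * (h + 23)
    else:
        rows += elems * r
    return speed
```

17

Transformed code:
def work(elems):
    elems -= 30
    h = h != h
    log(h)
    if h > h:
        log(elems)
    else:
        print(h)
    rows = [h >= 16 for speed in r if h >= r]
    r = 36 - 9
    if r > elems:
        elems = 9
        elems = 17
    if rows != r:
        elems = elems * h * (h + 23)
    else:
        rows += elems * r
    return speed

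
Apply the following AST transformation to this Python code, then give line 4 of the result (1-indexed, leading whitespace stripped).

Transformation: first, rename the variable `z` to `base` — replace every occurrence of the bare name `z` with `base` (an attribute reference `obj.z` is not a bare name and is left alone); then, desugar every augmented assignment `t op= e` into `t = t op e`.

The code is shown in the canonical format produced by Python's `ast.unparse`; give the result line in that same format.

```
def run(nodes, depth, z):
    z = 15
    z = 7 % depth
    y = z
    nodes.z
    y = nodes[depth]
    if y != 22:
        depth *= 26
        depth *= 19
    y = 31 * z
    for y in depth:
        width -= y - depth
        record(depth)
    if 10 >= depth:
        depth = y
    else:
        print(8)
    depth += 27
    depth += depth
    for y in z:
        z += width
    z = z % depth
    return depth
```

Transformed code:
def run(nodes, depth, base):
    base = 15
    base = 7 % depth
    y = base
    nodes.z
    y = nodes[depth]
    if y != 22:
        depth = depth * 26
        depth = depth * 19
    y = 31 * base
    for y in depth:
        width = width - (y - depth)
        record(depth)
    if 10 >= depth:
        depth = y
    else:
        print(8)
    depth = depth + 27
    depth = depth + depth
    for y in base:
        base = base + width
    base = base % depth
    return depth

y = base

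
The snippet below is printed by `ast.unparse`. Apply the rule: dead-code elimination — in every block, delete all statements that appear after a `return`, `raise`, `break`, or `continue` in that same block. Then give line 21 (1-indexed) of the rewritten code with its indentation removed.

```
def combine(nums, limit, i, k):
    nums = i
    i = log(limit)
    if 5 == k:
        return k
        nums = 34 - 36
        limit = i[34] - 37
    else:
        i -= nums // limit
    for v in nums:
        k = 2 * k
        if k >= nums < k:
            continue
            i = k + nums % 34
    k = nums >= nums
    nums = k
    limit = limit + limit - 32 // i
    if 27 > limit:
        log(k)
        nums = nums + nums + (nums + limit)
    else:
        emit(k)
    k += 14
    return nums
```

return nums

Transformed code:
def combine(nums, limit, i, k):
    nums = i
    i = log(limit)
    if 5 == k:
        return k
    else:
        i -= nums // limit
    for v in nums:
        k = 2 * k
        if k >= nums < k:
            continue
    k = nums >= nums
    nums = k
    limit = limit + limit - 32 // i
    if 27 > limit:
        log(k)
        nums = nums + nums + (nums + limit)
    else:
        emit(k)
    k += 14
    return nums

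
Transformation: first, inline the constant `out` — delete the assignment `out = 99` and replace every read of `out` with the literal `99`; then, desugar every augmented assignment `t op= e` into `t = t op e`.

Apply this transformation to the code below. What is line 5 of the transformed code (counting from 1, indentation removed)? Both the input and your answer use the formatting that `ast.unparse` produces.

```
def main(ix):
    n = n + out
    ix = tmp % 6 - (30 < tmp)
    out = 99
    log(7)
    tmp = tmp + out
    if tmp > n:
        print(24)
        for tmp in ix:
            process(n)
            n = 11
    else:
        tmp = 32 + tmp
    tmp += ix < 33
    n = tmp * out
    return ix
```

Transformed code:
def main(ix):
    n = n + 99
    ix = tmp % 6 - (30 < tmp)
    log(7)
    tmp = tmp + 99
    if tmp > n:
        print(24)
        for tmp in ix:
            process(n)
            n = 11
    else:
        tmp = 32 + tmp
    tmp = tmp + (ix < 33)
    n = tmp * 99
    return ix

tmp = tmp + 99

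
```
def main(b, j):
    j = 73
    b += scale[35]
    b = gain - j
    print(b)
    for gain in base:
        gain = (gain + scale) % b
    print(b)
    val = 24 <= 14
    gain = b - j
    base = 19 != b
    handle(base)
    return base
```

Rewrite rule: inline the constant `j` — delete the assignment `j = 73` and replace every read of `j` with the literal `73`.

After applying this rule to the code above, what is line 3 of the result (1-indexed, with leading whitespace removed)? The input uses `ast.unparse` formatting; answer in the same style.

b = gain - 73

Transformed code:
def main(b, j):
    b += scale[35]
    b = gain - 73
    print(b)
    for gain in base:
        gain = (gain + scale) % b
    print(b)
    val = 24 <= 14
    gain = b - 73
    base = 19 != b
    handle(base)
    return base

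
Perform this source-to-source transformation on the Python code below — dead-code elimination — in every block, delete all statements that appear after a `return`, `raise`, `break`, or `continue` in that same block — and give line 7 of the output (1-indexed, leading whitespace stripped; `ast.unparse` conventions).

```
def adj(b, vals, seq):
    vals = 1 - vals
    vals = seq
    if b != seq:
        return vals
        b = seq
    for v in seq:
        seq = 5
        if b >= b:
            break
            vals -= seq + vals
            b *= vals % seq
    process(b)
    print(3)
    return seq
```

Transformed code:
def adj(b, vals, seq):
    vals = 1 - vals
    vals = seq
    if b != seq:
        return vals
    for v in seq:
        seq = 5
        if b >= b:
            break
    process(b)
    print(3)
    return seq

seq = 5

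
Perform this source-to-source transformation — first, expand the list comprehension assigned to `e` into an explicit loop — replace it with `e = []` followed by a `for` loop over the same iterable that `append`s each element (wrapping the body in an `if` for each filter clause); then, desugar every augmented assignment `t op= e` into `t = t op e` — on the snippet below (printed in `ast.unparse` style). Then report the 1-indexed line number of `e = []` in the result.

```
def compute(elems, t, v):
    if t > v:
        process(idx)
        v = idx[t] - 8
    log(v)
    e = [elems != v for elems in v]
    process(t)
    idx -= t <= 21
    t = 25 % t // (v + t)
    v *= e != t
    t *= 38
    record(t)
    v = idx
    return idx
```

6

Transformed code:
def compute(elems, t, v):
    if t > v:
        process(idx)
        v = idx[t] - 8
    log(v)
    e = []
    for elems in v:
        e.append(elems != v)
    process(t)
    idx = idx - (t <= 21)
    t = 25 % t // (v + t)
    v = v * (e != t)
    t = t * 38
    record(t)
    v = idx
    return idx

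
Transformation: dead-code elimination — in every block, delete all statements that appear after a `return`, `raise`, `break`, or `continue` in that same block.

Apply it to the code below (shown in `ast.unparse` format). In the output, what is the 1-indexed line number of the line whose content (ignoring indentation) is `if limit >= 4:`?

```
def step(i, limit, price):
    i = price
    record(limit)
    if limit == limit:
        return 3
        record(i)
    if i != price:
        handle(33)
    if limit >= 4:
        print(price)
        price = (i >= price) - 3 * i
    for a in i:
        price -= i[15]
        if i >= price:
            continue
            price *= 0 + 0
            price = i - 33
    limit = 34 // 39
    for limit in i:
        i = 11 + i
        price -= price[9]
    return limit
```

8

Transformed code:
def step(i, limit, price):
    i = price
    record(limit)
    if limit == limit:
        return 3
    if i != price:
        handle(33)
    if limit >= 4:
        print(price)
        price = (i >= price) - 3 * i
    for a in i:
        price -= i[15]
        if i >= price:
            continue
    limit = 34 // 39
    for limit in i:
        i = 11 + i
        price -= price[9]
    return limit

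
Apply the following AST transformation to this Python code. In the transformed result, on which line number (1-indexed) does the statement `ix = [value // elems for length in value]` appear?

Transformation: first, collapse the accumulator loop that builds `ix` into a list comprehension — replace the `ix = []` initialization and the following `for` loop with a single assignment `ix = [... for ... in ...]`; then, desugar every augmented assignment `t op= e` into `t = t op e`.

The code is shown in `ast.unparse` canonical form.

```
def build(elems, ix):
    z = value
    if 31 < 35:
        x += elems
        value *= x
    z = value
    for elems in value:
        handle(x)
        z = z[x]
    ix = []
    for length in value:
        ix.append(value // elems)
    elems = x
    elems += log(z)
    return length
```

Transformed code:
def build(elems, ix):
    z = value
    if 31 < 35:
        x = x + elems
        value = value * x
    z = value
    for elems in value:
        handle(x)
        z = z[x]
    ix = [value // elems for length in value]
    elems = x
    elems = elems + log(z)
    return length

10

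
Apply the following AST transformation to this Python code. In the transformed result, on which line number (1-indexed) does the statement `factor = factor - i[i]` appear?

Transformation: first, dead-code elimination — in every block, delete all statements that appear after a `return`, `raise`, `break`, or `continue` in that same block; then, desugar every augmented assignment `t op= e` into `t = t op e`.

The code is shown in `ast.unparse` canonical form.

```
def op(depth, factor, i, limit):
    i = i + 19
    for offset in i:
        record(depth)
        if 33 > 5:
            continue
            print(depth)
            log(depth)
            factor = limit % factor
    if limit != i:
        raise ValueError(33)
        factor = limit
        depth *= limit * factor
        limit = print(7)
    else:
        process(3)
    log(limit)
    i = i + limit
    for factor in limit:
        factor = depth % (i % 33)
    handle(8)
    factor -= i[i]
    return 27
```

16

Transformed code:
def op(depth, factor, i, limit):
    i = i + 19
    for offset in i:
        record(depth)
        if 33 > 5:
            continue
    if limit != i:
        raise ValueError(33)
    else:
        process(3)
    log(limit)
    i = i + limit
    for factor in limit:
        factor = depth % (i % 33)
    handle(8)
    factor = factor - i[i]
    return 27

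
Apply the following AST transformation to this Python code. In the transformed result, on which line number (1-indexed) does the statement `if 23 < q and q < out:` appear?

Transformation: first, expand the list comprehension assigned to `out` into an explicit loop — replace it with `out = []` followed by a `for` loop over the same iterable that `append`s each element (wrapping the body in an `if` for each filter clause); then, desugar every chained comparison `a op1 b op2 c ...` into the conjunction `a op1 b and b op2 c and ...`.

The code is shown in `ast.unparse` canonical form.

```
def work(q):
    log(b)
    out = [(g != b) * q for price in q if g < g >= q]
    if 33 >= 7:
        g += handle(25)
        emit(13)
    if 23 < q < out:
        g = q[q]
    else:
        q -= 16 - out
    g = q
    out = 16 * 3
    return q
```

Transformed code:
def work(q):
    log(b)
    out = []
    for price in q:
        if g < g and g >= q:
            out.append((g != b) * q)
    if 33 >= 7:
        g += handle(25)
        emit(13)
    if 23 < q and q < out:
        g = q[q]
    else:
        q -= 16 - out
    g = q
    out = 16 * 3
    return q

10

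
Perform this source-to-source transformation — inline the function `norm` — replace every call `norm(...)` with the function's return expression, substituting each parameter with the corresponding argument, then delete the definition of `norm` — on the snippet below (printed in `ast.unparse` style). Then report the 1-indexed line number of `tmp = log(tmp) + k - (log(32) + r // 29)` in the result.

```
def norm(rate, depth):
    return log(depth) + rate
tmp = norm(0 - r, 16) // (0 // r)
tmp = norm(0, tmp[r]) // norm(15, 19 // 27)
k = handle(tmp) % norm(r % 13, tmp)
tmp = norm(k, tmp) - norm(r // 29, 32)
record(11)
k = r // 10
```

4

Transformed code:
tmp = (log(16) + (0 - r)) // (0 // r)
tmp = (log(tmp[r]) + 0) // (log(19 // 27) + 15)
k = handle(tmp) % (log(tmp) + r % 13)
tmp = log(tmp) + k - (log(32) + r // 29)
record(11)
k = r // 10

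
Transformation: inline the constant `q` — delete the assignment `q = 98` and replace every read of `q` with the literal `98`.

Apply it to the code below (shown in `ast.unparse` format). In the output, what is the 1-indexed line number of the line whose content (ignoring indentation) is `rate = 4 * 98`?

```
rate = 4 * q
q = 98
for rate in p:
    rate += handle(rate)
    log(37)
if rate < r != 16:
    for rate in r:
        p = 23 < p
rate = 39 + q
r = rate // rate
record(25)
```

1

Transformed code:
rate = 4 * 98
for rate in p:
    rate += handle(rate)
    log(37)
if rate < r != 16:
    for rate in r:
        p = 23 < p
rate = 39 + 98
r = rate // rate
record(25)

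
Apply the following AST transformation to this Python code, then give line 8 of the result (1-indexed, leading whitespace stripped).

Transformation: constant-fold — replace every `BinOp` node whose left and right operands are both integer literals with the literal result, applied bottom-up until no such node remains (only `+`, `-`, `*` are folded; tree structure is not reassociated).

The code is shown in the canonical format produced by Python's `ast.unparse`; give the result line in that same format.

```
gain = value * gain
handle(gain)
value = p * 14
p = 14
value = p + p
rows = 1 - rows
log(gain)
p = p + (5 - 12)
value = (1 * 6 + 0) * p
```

Transformed code:
gain = value * gain
handle(gain)
value = p * 14
p = 14
value = p + p
rows = 1 - rows
log(gain)
p = p + -7
value = 6 * p

p = p + -7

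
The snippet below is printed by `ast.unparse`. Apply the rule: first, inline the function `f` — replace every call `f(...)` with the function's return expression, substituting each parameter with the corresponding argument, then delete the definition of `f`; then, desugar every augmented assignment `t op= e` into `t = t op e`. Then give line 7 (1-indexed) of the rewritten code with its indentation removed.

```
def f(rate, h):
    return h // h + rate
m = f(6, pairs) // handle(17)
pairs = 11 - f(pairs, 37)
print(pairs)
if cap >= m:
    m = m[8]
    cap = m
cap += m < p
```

cap = cap + (m < p)

Transformed code:
m = (pairs // pairs + 6) // handle(17)
pairs = 11 - (37 // 37 + pairs)
print(pairs)
if cap >= m:
    m = m[8]
    cap = m
cap = cap + (m < p)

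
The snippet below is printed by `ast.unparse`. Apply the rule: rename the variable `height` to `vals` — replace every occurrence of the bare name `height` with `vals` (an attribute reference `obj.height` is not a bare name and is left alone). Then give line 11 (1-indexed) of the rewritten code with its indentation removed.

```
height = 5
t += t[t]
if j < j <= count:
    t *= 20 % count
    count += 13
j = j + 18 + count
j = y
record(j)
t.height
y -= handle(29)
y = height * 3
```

y = vals * 3

Transformed code:
vals = 5
t += t[t]
if j < j <= count:
    t *= 20 % count
    count += 13
j = j + 18 + count
j = y
record(j)
t.height
y -= handle(29)
y = vals * 3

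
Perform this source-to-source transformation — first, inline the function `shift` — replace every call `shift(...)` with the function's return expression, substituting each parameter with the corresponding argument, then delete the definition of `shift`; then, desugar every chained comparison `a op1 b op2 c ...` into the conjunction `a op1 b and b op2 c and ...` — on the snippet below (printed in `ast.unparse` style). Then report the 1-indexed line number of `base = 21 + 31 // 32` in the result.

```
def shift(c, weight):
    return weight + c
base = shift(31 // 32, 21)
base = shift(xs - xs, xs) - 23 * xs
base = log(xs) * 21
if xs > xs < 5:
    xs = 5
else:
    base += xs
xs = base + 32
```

Transformed code:
base = 21 + 31 // 32
base = xs + (xs - xs) - 23 * xs
base = log(xs) * 21
if xs > xs and xs < 5:
    xs = 5
else:
    base += xs
xs = base + 32

1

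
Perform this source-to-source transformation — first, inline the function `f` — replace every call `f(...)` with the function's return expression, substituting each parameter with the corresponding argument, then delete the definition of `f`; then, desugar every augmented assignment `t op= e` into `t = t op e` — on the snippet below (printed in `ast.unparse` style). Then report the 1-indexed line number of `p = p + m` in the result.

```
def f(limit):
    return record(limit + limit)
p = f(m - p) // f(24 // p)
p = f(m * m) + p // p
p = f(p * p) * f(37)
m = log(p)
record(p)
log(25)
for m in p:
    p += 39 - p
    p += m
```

9

Transformed code:
p = record(m - p + (m - p)) // record(24 // p + 24 // p)
p = record(m * m + m * m) + p // p
p = record(p * p + p * p) * record(37 + 37)
m = log(p)
record(p)
log(25)
for m in p:
    p = p + (39 - p)
    p = p + m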